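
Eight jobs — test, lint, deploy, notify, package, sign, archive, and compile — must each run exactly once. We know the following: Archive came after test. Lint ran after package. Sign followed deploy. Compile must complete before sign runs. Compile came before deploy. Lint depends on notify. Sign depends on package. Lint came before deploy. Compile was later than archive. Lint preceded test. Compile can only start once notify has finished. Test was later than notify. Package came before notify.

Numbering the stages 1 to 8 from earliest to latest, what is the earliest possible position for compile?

Archive, lint, notify, package, and test must all come before compile — 5 forced predecessors.
Nothing else is forced ahead of compile, so its earliest slot is position 5 + 1 = 6.

6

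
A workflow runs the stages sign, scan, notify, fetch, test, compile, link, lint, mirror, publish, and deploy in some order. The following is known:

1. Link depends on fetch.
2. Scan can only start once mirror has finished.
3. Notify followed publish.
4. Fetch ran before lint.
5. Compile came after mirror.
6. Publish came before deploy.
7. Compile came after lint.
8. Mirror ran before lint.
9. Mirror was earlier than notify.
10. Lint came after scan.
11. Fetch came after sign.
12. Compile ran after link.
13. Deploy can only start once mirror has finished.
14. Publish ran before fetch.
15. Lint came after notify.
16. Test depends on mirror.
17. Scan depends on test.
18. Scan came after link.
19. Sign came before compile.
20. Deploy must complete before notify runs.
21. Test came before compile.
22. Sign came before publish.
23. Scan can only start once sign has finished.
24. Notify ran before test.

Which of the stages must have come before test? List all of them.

Directly stated before test: mirror and notify.
Deploy reaches test via deploy → notify → test.
Publish reaches test via publish → notify → test.
Sign reaches test via sign → publish → notify → test.
No chain forces compile (or any of the others) ahead of test.

deploy, mirror, notify, publish, sign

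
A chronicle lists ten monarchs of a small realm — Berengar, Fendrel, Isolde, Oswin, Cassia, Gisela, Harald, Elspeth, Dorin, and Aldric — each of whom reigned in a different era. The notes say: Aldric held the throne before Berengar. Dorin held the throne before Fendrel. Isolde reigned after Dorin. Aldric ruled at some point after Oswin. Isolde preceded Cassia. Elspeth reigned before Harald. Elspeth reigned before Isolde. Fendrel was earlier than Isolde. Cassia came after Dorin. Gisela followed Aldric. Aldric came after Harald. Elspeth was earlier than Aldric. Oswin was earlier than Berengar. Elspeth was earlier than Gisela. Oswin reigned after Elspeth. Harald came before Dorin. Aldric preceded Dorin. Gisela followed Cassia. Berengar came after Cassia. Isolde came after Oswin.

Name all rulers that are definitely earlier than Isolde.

Aldric, Dorin, Elspeth, Fendrel, Harald, Oswin

Directly stated before Isolde: Dorin, Elspeth, Fendrel, and Oswin.
Aldric reaches Isolde via Aldric → Dorin → Isolde.
Harald reaches Isolde via Harald → Dorin → Isolde.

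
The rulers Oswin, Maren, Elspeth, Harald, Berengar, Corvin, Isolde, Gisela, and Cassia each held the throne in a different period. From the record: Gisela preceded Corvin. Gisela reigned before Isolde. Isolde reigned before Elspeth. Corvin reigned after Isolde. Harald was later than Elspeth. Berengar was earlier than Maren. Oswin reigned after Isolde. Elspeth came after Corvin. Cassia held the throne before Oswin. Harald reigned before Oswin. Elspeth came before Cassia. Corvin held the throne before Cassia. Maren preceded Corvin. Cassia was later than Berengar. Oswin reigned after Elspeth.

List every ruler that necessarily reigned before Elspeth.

Directly stated before Elspeth: Corvin and Isolde.
Berengar reaches Elspeth via Berengar → Maren → Corvin → Elspeth.
Gisela reaches Elspeth via Gisela → Isolde → Elspeth.
Maren reaches Elspeth via Maren → Corvin → Elspeth.
No chain forces Cassia (or any of the others) ahead of Elspeth.

Berengar, Corvin, Gisela, Isolde, Maren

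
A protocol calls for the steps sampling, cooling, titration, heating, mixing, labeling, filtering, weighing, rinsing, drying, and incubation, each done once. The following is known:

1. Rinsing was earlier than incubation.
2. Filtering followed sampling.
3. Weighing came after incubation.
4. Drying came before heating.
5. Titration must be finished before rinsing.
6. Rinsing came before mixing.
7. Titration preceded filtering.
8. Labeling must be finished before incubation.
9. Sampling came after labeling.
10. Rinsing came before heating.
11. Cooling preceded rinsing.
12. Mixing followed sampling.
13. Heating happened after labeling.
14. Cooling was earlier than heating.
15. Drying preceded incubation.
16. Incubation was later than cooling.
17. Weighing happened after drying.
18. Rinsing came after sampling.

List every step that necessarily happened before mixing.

Directly stated before mixing: rinsing and sampling.
Cooling reaches mixing via cooling → rinsing → mixing.
Labeling reaches mixing via labeling → sampling → mixing.
Titration reaches mixing via titration → rinsing → mixing.

cooling, labeling, rinsing, sampling, titration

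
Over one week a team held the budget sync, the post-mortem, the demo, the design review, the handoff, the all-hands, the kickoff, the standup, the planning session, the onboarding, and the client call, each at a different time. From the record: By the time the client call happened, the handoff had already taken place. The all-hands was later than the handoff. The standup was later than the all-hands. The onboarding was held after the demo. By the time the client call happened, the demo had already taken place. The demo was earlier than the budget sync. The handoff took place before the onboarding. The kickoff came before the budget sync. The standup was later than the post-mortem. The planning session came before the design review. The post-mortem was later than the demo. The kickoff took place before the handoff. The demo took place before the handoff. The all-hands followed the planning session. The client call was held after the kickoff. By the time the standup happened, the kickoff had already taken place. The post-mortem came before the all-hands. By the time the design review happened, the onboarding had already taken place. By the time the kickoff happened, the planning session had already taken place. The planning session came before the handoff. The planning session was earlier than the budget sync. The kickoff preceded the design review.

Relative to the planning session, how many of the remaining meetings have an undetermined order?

Forced after the planning session: the all-hands, the budget sync, the client call, the design review, the handoff, the kickoff, the onboarding, and the standup.
That leaves the demo and the post-mortem with no forced order relative to the planning session — 2.

2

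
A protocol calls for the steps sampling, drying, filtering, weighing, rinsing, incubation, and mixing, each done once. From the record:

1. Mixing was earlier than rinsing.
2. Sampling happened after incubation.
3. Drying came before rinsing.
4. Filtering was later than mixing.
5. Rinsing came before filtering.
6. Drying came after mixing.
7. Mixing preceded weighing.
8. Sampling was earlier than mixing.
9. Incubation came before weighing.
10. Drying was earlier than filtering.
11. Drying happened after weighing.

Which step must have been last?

Every other step has a chain of constraints placing it before filtering, so filtering is last.

filtering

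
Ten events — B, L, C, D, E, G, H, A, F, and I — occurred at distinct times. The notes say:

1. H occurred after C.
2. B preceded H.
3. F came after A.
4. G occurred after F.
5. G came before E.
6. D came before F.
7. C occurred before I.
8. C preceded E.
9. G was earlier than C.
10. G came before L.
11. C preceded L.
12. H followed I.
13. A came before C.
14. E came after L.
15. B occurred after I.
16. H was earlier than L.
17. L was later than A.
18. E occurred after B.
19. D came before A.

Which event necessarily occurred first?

D has a chain of constraints placing it before every other event, so D must be first.

D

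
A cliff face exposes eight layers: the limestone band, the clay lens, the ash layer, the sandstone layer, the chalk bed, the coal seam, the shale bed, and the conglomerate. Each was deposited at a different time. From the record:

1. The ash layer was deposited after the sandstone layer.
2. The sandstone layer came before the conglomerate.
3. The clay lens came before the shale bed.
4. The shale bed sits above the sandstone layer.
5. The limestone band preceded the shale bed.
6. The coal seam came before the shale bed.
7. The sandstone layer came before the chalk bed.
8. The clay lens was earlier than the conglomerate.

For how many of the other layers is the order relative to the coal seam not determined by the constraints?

6

Forced after the coal seam: the shale bed.
That leaves the ash layer, the chalk bed, the clay lens, the conglomerate, the limestone band, and the sandstone layer with no forced order relative to the coal seam — 6.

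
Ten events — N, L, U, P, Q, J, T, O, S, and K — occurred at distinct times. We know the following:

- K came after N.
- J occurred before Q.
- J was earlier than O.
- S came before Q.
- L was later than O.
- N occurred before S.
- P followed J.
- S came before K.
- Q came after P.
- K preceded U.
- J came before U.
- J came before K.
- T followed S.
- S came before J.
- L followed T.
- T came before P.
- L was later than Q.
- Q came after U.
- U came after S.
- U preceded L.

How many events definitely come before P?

4

Directly stated before P: J and T.
N reaches P via N → S → J → P.
S reaches P via S → J → P.
No chain forces Q (or any of the others) ahead of P.
That's J, N, S, and T — 4 in all.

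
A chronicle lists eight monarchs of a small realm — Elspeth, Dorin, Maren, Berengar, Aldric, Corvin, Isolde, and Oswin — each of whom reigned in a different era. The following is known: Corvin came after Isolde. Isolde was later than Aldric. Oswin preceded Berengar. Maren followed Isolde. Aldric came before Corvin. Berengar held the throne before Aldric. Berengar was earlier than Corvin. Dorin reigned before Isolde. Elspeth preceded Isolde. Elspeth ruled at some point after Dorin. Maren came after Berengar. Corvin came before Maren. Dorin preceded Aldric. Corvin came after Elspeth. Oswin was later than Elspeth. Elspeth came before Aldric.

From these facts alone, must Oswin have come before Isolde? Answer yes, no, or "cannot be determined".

Chain the constraints: Oswin → Berengar → Aldric → Isolde. Each link is directly stated, so Oswin comes before Isolde.

yes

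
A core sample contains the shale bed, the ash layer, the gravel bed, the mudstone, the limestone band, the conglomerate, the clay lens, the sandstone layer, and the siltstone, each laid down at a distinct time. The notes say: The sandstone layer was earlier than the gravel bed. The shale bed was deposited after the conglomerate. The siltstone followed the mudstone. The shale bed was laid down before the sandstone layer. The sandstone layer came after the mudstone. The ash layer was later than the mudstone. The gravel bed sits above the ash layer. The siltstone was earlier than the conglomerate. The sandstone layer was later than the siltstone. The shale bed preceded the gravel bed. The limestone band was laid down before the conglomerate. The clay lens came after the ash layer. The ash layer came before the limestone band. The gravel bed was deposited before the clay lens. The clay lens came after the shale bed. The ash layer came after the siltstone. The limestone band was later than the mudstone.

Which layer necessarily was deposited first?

The mudstone has a chain of constraints placing it before every other layer, so the mudstone must be first.

the mudstone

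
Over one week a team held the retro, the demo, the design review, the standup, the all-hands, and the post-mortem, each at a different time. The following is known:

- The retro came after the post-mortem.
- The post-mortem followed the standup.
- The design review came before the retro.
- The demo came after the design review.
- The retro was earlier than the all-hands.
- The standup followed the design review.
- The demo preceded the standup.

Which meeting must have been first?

the design review

The design review has a chain of constraints placing it before every other meeting, so the design review must be first.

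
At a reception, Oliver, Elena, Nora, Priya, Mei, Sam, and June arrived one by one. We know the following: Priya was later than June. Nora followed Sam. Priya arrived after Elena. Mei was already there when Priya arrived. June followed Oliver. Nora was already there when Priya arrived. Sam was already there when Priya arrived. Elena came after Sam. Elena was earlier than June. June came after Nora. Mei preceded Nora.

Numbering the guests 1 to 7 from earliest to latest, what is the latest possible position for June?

6

June must come before Priya — 1 guest forced after them.
Everything else can be placed before June in some valid order, so June can sit as late as position 7 − 1 = 6.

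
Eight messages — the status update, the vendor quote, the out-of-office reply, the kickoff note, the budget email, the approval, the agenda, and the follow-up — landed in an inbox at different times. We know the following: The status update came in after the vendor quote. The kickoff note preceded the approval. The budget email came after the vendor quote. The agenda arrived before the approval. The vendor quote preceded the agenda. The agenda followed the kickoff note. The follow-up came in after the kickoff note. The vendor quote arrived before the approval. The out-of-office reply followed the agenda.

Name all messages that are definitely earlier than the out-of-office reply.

the agenda, the kickoff note, the vendor quote

Directly stated before the out-of-office reply: the agenda.
The kickoff note reaches the out-of-office reply via the kickoff note → the agenda → the out-of-office reply.
The vendor quote reaches the out-of-office reply via the vendor quote → the agenda → the out-of-office reply.
No chain forces the approval (or any of the others) ahead of the out-of-office reply.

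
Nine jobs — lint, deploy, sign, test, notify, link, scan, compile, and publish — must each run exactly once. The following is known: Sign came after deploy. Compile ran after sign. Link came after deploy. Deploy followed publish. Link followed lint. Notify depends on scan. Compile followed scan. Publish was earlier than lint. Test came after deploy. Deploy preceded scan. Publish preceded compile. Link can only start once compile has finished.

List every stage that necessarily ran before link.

Directly stated before link: compile, deploy, and lint.
Publish reaches link via publish → deploy → link.
Scan reaches link via scan → compile → link.
Sign reaches link via sign → compile → link.

compile, deploy, lint, publish, scan, sign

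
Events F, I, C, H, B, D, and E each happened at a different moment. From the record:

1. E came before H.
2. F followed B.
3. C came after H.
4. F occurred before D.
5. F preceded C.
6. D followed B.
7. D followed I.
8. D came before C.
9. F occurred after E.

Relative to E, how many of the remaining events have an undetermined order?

Forced after E: C, D, F, and H.
That leaves B and I with no forced order relative to E — 2.

2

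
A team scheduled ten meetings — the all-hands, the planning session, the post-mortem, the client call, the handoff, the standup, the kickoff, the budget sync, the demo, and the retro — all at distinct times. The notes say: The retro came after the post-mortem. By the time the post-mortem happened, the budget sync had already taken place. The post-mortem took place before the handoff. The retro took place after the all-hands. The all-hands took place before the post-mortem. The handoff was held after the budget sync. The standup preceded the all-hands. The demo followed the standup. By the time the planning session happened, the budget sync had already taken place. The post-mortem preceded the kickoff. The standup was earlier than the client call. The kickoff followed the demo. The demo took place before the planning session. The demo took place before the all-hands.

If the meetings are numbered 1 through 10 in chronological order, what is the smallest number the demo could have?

The standup must come before the demo — 1 forced predecessor.
Nothing else is forced ahead of the demo, so its earliest slot is position 1 + 1 = 2.

2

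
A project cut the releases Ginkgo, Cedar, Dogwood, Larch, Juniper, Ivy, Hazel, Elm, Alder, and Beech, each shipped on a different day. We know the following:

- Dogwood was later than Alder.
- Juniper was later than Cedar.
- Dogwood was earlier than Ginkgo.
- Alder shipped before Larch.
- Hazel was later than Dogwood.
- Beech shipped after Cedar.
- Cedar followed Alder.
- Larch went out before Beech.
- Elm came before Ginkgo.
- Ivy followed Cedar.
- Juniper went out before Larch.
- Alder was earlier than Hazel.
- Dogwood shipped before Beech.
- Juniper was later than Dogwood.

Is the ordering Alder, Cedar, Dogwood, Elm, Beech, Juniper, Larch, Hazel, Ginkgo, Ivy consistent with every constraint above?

no

The constraints require Larch before Beech, but in the proposed sequence Beech appears ahead of Larch. That one violation is enough.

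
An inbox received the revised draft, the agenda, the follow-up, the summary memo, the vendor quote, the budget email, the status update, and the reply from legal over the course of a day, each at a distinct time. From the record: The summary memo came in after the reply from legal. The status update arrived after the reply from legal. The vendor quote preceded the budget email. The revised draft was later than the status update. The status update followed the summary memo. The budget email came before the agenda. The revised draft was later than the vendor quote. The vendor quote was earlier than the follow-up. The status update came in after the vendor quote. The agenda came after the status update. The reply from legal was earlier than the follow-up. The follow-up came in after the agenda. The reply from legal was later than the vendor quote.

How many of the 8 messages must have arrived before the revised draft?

4

Directly stated before the revised draft: the status update and the vendor quote.
The reply from legal reaches the revised draft via the reply from legal → the status update → the revised draft.
The summary memo reaches the revised draft via the summary memo → the status update → the revised draft.
That's the reply from legal, the status update, the summary memo, and the vendor quote — 4 in all.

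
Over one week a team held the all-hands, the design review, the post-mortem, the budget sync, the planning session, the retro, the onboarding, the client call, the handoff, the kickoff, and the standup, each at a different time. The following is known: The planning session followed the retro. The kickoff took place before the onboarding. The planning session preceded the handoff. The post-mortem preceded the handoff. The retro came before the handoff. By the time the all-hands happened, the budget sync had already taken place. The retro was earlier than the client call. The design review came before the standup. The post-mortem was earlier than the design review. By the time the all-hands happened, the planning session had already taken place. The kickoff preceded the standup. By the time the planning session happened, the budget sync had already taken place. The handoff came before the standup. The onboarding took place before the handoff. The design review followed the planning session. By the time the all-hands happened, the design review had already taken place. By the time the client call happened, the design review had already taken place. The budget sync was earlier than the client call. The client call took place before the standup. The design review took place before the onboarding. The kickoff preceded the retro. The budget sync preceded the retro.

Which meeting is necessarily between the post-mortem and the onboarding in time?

Tracing the constraints gives the post-mortem → the design review → the onboarding, so the design review sits after the post-mortem and before the onboarding.
No other meeting is forced both after the post-mortem and before the onboarding.

the design review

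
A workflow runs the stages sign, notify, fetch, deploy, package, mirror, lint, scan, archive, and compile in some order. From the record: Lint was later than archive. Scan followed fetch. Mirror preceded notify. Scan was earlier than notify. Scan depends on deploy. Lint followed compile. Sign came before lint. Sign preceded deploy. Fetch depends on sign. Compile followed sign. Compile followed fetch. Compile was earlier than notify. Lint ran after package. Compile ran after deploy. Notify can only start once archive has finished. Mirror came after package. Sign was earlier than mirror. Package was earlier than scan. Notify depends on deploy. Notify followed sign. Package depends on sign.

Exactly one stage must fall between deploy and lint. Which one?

Tracing the constraints gives deploy → compile → lint, so compile sits after deploy and before lint.
No other stage is forced both after deploy and before lint.

compile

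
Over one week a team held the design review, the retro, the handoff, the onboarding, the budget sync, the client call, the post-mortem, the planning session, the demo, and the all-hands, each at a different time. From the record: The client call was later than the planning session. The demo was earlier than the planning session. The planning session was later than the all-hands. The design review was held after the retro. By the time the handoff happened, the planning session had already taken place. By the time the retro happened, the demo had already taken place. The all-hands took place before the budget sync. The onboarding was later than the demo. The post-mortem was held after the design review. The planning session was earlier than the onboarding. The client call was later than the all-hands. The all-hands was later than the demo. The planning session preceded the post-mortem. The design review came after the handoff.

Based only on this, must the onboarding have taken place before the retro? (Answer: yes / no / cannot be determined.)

cannot be determined

No chain of stated constraints runs from the onboarding to the retro, and none runs from the retro to the onboarding either.
So the relative order of the onboarding and the retro is not fixed by the given facts.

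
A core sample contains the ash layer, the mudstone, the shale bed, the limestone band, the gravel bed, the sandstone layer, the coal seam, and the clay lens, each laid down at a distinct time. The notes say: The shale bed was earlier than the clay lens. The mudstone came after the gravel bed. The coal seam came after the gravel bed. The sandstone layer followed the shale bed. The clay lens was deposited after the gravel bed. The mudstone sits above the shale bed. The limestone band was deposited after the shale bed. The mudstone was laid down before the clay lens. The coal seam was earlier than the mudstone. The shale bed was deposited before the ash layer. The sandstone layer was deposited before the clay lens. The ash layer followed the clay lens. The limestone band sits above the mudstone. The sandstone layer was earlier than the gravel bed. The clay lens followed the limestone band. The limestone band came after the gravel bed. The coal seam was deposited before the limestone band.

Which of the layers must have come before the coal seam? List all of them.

Directly stated before the coal seam: the gravel bed.
The sandstone layer reaches the coal seam via the sandstone layer → the gravel bed → the coal seam.
The shale bed reaches the coal seam via the shale bed → the sandstone layer → the gravel bed → the coal seam.

the gravel bed, the sandstone layer, the shale bed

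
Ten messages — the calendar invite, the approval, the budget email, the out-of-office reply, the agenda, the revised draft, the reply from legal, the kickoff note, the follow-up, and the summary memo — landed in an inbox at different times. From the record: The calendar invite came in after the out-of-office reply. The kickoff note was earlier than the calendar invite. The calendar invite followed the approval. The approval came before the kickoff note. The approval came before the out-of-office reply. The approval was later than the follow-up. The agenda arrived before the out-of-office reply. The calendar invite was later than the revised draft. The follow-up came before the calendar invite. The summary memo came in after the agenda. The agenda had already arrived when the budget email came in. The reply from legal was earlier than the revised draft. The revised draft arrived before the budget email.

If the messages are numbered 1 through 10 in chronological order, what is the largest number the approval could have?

The approval must come before the calendar invite, the kickoff note, and the out-of-office reply — 3 messages forced after it.
Everything else can be placed before the approval in some valid order, so the approval can sit as late as position 10 − 3 = 7.

7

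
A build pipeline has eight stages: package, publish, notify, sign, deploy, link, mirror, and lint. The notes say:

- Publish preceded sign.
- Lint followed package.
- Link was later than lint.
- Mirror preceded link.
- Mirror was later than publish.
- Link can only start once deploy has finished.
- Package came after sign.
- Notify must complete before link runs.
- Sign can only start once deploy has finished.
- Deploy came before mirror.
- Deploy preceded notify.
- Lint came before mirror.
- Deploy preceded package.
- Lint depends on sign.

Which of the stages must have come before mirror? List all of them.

deploy, lint, package, publish, sign

Directly stated before mirror: deploy, lint, and publish.
Package reaches mirror via package → lint → mirror.
Sign reaches mirror via sign → lint → mirror.
No chain forces notify (or any of the others) ahead of mirror.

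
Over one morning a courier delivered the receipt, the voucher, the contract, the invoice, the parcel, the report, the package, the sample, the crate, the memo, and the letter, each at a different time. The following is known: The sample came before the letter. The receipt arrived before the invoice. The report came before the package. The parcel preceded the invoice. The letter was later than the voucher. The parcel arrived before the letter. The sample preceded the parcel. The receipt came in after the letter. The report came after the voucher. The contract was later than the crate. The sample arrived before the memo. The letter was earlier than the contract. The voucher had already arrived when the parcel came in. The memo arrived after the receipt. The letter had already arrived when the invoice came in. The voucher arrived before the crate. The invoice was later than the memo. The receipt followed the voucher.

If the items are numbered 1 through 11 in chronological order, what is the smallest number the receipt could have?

The letter, the parcel, the sample, and the voucher must all come before the receipt — 4 forced predecessors.
Nothing else is forced ahead of the receipt, so its earliest slot is position 4 + 1 = 5.

5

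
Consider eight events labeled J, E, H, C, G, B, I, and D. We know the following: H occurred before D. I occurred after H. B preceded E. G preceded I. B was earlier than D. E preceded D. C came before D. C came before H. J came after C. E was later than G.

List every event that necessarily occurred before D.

B, C, E, G, H

Directly stated before D: B, C, E, and H.
G reaches D via G → E → D.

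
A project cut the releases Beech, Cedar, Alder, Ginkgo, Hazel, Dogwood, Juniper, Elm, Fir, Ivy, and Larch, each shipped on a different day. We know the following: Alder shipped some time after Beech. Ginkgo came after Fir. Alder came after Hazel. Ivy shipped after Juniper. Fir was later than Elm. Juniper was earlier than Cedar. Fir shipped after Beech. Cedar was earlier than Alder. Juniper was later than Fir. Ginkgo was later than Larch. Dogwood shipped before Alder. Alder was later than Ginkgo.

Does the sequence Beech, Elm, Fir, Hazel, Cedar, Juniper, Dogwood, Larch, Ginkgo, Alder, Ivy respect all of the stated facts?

The constraints require Juniper before Cedar, but in the proposed sequence Cedar appears ahead of Juniper. That one violation is enough.

no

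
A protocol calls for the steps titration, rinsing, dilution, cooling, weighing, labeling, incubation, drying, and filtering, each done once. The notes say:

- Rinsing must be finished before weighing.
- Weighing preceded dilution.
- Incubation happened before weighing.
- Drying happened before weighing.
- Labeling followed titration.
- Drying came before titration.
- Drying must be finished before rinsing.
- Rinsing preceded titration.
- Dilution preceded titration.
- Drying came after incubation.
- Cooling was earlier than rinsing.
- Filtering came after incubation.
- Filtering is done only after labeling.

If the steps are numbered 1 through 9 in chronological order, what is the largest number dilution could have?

6

Dilution must come before filtering, labeling, and titration — 3 steps forced after it.
Everything else can be placed before dilution in some valid order, so dilution can sit as late as position 9 − 3 = 6.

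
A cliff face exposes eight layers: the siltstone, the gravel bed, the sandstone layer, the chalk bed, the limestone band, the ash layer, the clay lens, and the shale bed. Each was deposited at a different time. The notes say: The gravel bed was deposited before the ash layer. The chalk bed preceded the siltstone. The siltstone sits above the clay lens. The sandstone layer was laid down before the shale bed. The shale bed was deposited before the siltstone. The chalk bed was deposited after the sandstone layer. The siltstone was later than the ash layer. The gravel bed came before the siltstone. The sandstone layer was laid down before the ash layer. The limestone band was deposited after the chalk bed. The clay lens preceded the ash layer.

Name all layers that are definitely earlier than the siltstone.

the ash layer, the chalk bed, the clay lens, the gravel bed, the sandstone layer, the shale bed

Directly stated before the siltstone: the ash layer, the chalk bed, the clay lens, the gravel bed, and the shale bed.
The sandstone layer reaches the siltstone via the sandstone layer → the shale bed → the siltstone.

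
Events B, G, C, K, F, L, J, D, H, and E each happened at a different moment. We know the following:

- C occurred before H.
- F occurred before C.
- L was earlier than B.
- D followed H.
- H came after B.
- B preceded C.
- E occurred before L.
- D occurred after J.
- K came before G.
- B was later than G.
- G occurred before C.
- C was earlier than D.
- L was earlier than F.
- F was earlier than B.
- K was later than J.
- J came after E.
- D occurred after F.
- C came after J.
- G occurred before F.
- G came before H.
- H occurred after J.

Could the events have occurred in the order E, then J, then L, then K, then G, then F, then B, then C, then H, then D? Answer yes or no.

yes

Check each stated constraint against the proposed order — e.g. J is ahead of H; J is ahead of D. Every pair is in the required order; nothing is violated.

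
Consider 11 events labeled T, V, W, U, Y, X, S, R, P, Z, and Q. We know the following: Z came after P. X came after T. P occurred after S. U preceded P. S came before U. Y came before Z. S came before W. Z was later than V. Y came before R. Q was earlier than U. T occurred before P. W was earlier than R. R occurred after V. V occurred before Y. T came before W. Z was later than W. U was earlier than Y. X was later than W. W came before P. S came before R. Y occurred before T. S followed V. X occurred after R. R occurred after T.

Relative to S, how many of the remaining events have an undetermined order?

1

Forced before S: V; forced after S: P, R, T, U, W, X, Y, and Z.
That leaves Q with no forced order relative to S — 1.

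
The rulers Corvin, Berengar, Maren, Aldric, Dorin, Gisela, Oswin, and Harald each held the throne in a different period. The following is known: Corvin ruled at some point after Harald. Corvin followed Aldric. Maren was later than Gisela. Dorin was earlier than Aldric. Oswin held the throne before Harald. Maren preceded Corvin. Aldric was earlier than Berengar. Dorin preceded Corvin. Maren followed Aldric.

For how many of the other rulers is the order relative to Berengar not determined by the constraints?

Forced before Berengar: Aldric and Dorin.
That leaves Corvin, Gisela, Harald, Maren, and Oswin with no forced order relative to Berengar — 5.

5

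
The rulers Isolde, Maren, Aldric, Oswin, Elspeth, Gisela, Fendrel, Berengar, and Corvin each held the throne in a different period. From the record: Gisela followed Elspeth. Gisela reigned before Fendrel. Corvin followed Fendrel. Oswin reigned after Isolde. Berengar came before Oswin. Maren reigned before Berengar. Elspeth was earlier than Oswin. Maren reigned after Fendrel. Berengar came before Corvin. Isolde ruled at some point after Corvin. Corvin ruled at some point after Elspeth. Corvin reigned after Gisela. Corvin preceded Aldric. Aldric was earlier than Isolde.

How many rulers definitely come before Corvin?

Directly stated before Corvin: Berengar, Elspeth, Fendrel, and Gisela.
Maren reaches Corvin via Maren → Berengar → Corvin.
No chain forces Aldric (or any of the others) ahead of Corvin.
That's Berengar, Elspeth, Fendrel, Gisela, and Maren — 5 in all.

5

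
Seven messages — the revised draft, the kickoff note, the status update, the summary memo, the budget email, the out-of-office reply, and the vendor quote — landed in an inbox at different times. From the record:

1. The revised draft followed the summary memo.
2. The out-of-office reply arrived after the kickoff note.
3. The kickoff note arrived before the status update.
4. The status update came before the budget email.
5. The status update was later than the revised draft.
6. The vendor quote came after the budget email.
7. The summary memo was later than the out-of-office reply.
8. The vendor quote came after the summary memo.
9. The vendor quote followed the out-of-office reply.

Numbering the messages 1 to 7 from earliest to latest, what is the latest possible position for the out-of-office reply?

2

The out-of-office reply must come before the budget email, the revised draft, the status update, the summary memo, and the vendor quote — 5 messages forced after it.
Everything else can be placed before the out-of-office reply in some valid order, so the out-of-office reply can sit as late as position 7 − 5 = 2.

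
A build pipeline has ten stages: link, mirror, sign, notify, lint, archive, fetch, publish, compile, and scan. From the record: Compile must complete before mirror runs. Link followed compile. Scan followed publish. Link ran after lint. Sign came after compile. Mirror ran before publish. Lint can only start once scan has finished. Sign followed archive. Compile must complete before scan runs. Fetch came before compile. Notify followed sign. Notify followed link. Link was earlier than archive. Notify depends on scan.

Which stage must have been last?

notify

Every other stage has a chain of constraints placing it before notify, so notify is last.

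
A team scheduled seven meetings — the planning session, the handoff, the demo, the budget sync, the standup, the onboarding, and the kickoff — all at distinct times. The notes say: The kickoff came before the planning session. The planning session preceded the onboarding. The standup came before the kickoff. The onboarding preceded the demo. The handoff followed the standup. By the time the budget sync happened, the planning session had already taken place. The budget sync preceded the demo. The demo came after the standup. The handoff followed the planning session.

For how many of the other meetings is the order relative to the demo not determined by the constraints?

1

Forced before the demo: the budget sync, the kickoff, the onboarding, the planning session, and the standup.
That leaves the handoff with no forced order relative to the demo — 1.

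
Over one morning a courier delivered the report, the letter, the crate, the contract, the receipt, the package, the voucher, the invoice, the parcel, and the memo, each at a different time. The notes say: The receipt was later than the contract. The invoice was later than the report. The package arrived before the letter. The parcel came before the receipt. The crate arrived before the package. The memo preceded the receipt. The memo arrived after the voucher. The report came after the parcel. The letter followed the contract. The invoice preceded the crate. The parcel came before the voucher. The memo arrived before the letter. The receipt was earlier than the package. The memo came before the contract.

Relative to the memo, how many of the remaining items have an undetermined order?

3

Forced before the memo: the parcel and the voucher; forced after the memo: the contract, the letter, the package, and the receipt.
That leaves the crate, the invoice, and the report with no forced order relative to the memo — 3.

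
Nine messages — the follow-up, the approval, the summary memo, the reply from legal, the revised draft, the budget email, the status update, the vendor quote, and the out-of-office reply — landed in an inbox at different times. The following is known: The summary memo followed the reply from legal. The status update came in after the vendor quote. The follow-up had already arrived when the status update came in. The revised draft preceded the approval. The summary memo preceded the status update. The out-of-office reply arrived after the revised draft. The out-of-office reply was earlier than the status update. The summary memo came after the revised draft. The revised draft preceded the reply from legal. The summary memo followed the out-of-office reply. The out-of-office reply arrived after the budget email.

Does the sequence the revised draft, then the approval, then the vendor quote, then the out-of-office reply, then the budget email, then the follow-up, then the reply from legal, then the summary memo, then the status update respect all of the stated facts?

The constraints require the budget email before the out-of-office reply, but in the proposed sequence the out-of-office reply appears ahead of the budget email. That one violation is enough.

no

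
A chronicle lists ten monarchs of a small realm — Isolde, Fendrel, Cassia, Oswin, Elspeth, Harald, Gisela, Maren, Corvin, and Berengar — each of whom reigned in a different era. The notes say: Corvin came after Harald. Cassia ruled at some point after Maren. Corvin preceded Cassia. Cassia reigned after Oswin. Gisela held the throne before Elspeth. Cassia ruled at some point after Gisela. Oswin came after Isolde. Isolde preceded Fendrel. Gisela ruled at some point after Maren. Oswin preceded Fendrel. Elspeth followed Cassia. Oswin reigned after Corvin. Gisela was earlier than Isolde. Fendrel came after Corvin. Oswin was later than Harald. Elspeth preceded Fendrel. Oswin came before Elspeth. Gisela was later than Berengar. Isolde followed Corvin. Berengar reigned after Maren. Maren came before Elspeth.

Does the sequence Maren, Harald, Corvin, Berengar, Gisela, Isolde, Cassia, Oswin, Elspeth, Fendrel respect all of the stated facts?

The constraints require Oswin before Cassia, but in the proposed sequence Cassia appears ahead of Oswin. That one violation is enough.

no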